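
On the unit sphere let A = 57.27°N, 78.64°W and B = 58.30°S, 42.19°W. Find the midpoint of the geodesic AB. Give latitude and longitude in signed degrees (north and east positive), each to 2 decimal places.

-0.54°, -60.68°

Central angle δ = 2.0797 rad. Interpolating on the sphere with fraction f = 0.5:
P = [sin((1−f)δ)·A + sin(fδ)·B] / sin δ = 0.9874·A + 0.9874·B in Cartesian coordinates,
giving P = (0.4896, -0.8719, -0.0095), i.e. latitude -0.54°, longitude -60.68°.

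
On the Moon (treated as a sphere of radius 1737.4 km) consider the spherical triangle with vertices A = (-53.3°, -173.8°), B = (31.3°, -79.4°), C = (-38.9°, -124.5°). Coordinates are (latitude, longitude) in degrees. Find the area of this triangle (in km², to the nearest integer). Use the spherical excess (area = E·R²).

Side lengths (central angles): a = 1.4272, b = 0.6321, c = 2.0440 rad; semiperimeter s = 2.0516.
By l'Huilier's theorem, tan(E/4) = √[tan(s/2) tan((s−a)/2) tan((s−b)/2) tan((s−c)/2)], giving spherical excess E = 0.1673 rad.
Area = E·R² = 0.1673 × (1737.4)² ≈ 504863 km².

504863 km²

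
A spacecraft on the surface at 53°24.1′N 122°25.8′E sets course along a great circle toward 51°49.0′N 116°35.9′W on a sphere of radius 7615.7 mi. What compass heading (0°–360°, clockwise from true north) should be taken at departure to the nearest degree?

36°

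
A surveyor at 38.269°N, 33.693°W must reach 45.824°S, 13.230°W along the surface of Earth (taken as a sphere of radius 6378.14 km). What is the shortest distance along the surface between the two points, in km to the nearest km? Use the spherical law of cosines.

9582 km

Let φ₁ = 0.6679 rad, φ₂ = -0.7998 rad, and Δλ = 0.3571 rad.
cos c = sin φ₁ sin φ₂ + cos φ₁ cos φ₂ cos Δλ = (0.6194)(-0.7172) + (0.7851)(0.6969)(0.9369) = 0.06839,
so c = arccos(0.06839) = 1.50235 rad.
Distance = R·c = 6378.14 × 1.5024 ≈ 9582 km.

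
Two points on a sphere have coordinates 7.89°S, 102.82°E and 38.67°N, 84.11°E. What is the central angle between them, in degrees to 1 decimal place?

With latitudes φ₁ = -7.890°, φ₂ = 38.670° and longitude difference Δλ = -18.710°:
cos c = sin φ₁ sin φ₂ + cos φ₁ cos φ₂ cos Δλ = (-0.1373)(0.6248) + (0.9905)(0.7808)(0.9472) = 0.64673,
so c = arccos(0.64673) = 0.86751 rad.
So the angular separation is 49.7°.

49.7°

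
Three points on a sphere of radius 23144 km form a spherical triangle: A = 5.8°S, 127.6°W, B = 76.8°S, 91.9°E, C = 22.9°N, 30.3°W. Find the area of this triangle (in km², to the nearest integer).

1344801525 km²

Side lengths (central angles): a = 2.0840, b = 1.7272, c = 1.6478 rad; semiperimeter s = 2.7295.
By l'Huilier's theorem, tan(E/4) = √[tan(s/2) tan((s−a)/2) tan((s−b)/2) tan((s−c)/2)], giving spherical excess E = 2.5106 rad.
Area = E·R² = 2.5106 × (23144)² ≈ 1344801525 km².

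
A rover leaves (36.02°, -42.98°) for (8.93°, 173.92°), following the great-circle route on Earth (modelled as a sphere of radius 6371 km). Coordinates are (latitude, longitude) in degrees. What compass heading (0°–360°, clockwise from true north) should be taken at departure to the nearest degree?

Δλ = -143.100° = -2.4976 rad.
y = sin Δλ · cos φ₂ = (-0.6004)(0.9879) = -0.5931
x = cos φ₁ sin φ₂ − sin φ₁ cos φ₂ cos Δλ = (0.8088)(0.1552) − (0.5881)(0.9879)(-0.7997) = 0.5901
θ = atan2(y, x) = -45.15°; adding 360° gives 315°.

315°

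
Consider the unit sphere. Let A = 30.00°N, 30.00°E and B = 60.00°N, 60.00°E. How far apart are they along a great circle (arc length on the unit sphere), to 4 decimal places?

0.6300

With latitudes φ₁ = 30.000°, φ₂ = 60.000° and longitude difference Δλ = 30.000°:
cos c = sin φ₁ sin φ₂ + cos φ₁ cos φ₂ cos Δλ = (0.5000)(0.8660) + (0.8660)(0.5000)(0.8660) = 0.80801,
so c = arccos(0.80801) = 0.63003 rad.
On the unit sphere the arc length equals the central angle: 0.6300.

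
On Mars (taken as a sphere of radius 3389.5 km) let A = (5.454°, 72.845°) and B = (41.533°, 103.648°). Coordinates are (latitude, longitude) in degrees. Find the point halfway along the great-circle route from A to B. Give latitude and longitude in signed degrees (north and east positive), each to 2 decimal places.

24.25°, 86.01°

Central angle δ = 0.7911 rad. Interpolating on the sphere with fraction f = 0.5:
P = [sin((1−f)δ)·A + sin(fδ)·B] / sin δ = 0.5418·A + 0.5418·B in Cartesian coordinates,
giving P = (0.0634, 0.9095, 0.4108), i.e. latitude 24.25°, longitude 86.01°.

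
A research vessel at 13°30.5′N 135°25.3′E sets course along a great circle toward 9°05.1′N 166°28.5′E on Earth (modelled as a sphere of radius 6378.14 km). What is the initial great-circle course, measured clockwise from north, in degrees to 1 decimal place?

Δλ = 31.053° = 0.5420 rad.
y = sin Δλ · cos φ₂ = (0.5158)(0.9875) = 0.5094
x = cos φ₁ sin φ₂ − sin φ₁ cos φ₂ cos Δλ = (0.9723)(0.1579) − (0.2336)(0.9875)(0.8567) = -0.0441
θ = atan2(y, x) = 94.94°, so the bearing is 94.9°.

94.9°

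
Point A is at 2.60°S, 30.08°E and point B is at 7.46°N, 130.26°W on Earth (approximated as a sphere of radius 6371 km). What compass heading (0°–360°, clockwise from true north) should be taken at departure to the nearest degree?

Δλ = -160.340° = -2.7985 rad.
y = sin Δλ · cos φ₂ = (-0.3364)(0.9915) = -0.3336
x = cos φ₁ sin φ₂ − sin φ₁ cos φ₂ cos Δλ = (0.9990)(0.1298) − (-0.0454)(0.9915)(-0.9417) = 0.0873
θ = atan2(y, x) = -75.33°; adding 360° gives 285°.

285°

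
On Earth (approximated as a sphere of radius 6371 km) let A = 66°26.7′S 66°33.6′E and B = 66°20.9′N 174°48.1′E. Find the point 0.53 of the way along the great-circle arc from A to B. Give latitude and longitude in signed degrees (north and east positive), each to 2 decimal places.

4.24°, 122.37°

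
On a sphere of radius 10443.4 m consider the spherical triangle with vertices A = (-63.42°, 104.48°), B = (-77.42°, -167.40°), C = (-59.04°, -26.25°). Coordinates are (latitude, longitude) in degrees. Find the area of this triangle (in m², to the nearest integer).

21233274 m²

Side lengths (central angles): a = 0.7232, b = 0.9063, c = 0.5032 rad; semiperimeter s = 1.0663.
By l'Huilier's theorem, tan(E/4) = √[tan(s/2) tan((s−a)/2) tan((s−b)/2) tan((s−c)/2)], giving spherical excess E = 0.1947 rad.
Area = E·R² = 0.1947 × (10443.4)² ≈ 21233274 m².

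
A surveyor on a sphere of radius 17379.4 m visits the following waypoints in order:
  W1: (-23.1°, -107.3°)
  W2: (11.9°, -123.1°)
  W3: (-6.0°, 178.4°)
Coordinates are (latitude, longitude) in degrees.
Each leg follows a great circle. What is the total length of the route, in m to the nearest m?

30068 m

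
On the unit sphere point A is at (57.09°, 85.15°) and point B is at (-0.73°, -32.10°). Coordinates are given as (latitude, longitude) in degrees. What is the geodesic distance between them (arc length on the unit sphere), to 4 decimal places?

Let φ₁ = 0.9964 rad, φ₂ = -0.0127 rad, and Δλ = -2.0464 rad.
Haversine: a = sin²(Δφ/2) + cos φ₁ cos φ₂ sin²(Δλ/2) = 0.2337 + (0.5433)(0.9999)(0.7289) = 0.62972.
Central angle c = 2·arcsin(√a) = 1.83325 rad.
On the unit sphere the arc length equals the central angle: 1.8332.

1.8332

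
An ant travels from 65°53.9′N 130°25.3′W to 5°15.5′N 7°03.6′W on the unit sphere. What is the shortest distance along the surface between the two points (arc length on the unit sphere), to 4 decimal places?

Let φ₁ = 1.1501 rad, φ₂ = 0.0918 rad, and Δλ = 2.1531 rad.
cos c = sin φ₁ sin φ₂ + cos φ₁ cos φ₂ cos Δλ = (0.9128)(0.0916) + (0.4084)(0.9958)(-0.5499) = -0.13996,
so c = arccos(-0.13996) = 1.71122 rad.
On the unit sphere the arc length equals the central angle: 1.7112.

1.7112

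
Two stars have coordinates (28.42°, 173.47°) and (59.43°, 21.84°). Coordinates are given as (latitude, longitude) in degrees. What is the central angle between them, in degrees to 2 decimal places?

89.07°

Let φ₁ = 0.4960 rad, φ₂ = 1.0372 rad, and Δλ = -2.6464 rad.
cos c = sin φ₁ sin φ₂ + cos φ₁ cos φ₂ cos Δλ = (0.4759)(0.8610) + (0.8795)(0.5086)(-0.8799) = 0.01621,
so c = arccos(0.01621) = 1.55459 rad.
So the angular separation is 89.07°.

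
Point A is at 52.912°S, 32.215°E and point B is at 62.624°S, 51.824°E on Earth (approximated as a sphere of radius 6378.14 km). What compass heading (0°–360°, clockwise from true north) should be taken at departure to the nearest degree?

Δλ = 19.609° = 0.3422 rad.
y = sin Δλ · cos φ₂ = (0.3356)(0.4598) = 0.1543
x = cos φ₁ sin φ₂ − sin φ₁ cos φ₂ cos Δλ = (0.6030)(-0.8880) − (-0.7977)(0.4598)(0.9420) = -0.1900
θ = atan2(y, x) = 140.91°, so the bearing is 141°.

141°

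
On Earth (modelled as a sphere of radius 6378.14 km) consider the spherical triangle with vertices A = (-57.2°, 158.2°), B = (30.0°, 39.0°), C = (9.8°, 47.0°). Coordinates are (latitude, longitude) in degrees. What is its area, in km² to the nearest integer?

Side lengths (central angles): a = 0.3759, b = 1.9136, c = 2.2773 rad; semiperimeter s = 2.2834.
By l'Huilier's theorem, tan(E/4) = √[tan(s/2) tan((s−a)/2) tan((s−b)/2) tan((s−c)/2)], giving spherical excess E = 0.1675 rad.
Area = E·R² = 0.1675 × (6378.14)² ≈ 6812241 km².

6812241 km²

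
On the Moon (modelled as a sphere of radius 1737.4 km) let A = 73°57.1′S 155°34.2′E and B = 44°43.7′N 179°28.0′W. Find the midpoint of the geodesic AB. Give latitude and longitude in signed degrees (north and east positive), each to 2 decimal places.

-14.88°, 173.61°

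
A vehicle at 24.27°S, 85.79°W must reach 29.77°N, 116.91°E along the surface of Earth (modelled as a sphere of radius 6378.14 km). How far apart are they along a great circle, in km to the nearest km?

17709 km

Let φ₁ = -0.4236 rad, φ₂ = 0.5196 rad, and Δλ = -2.7454 rad.
cos c = sin φ₁ sin φ₂ + cos φ₁ cos φ₂ cos Δλ = (-0.4110)(0.4965) + (0.9116)(0.8680)(-0.9225) = -0.93410,
so c = arccos(-0.93410) = 2.77653 rad.
Distance = R·c = 6378.14 × 2.7765 ≈ 17709 km.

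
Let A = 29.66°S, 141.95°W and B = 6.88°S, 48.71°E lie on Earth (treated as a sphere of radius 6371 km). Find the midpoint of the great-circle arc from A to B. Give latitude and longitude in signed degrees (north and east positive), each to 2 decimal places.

-70.94°, 97.90°

Central angle δ = 2.4792 rad. Interpolating on the sphere with fraction f = 0.5:
P = [sin((1−f)δ)·A + sin(fδ)·B] / sin δ = 1.5377·A + 1.5377·B in Cartesian coordinates,
giving P = (-0.0449, 0.3235, -0.9452), i.e. latitude -70.94°, longitude 97.90°.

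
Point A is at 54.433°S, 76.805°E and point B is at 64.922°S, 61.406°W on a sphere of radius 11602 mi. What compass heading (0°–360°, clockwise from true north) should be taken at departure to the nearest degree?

With φ₁ = -0.9500, φ₂ = -1.1331, Δλ = -2.4122 rad, the forward-azimuth formula gives
θ = atan2( sin Δλ cos φ₂ , cos φ₁ sin φ₂ − sin φ₁ cos φ₂ cos Δλ ) = atan2(-0.2825, -0.7839) = -160.18°.
Adding 360° brings this into [0°, 360°): 200°.

200°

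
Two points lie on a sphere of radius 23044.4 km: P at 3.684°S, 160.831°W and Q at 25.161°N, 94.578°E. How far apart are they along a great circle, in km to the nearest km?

42137 km

Let φ₁ = -0.0643 rad, φ₂ = 0.4391 rad, and Δλ = -1.8255 rad.
cos c = sin φ₁ sin φ₂ + cos φ₁ cos φ₂ cos Δλ = (-0.0643)(0.4252) + (0.9979)(0.9051)(-0.2519) = -0.25486,
so c = arccos(-0.25486) = 1.82850 rad.
Distance = R·c = 23044.4 × 1.8285 ≈ 42137 km.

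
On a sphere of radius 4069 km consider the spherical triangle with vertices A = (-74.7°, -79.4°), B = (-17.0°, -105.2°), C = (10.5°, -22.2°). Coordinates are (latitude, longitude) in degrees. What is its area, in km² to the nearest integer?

16849797 km²

Side lengths (central angles): a = 1.5094, b = 1.6060, c = 1.0365 rad; semiperimeter s = 2.0760.
By l'Huilier's theorem, tan(E/4) = √[tan(s/2) tan((s−a)/2) tan((s−b)/2) tan((s−c)/2)], giving spherical excess E = 1.0177 rad.
Area = E·R² = 1.0177 × (4069)² ≈ 16849797 km².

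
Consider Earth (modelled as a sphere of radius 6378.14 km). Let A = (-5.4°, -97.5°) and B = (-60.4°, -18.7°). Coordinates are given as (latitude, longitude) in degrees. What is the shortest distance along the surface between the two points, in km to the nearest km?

In radians: φ₁ = -0.0942, φ₂ = -1.0542, Δλ = 78.800° = 1.3753 rad.
cos c = sin φ₁ sin φ₂ + cos φ₁ cos φ₂ cos Δλ = (-0.0941)(-0.8695) + (0.9956)(0.4939)(0.1942) = 0.17734,
so c = arccos(0.17734) = 1.39251 rad.
Distance = R·c = 6378.14 × 1.3925 ≈ 8882 km.

8882 km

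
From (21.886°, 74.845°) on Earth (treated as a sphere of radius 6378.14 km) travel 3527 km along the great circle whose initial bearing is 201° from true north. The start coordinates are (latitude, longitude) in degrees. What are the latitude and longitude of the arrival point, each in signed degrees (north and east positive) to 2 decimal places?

Angular distance δ = d/R = 3527/6378.14 = 0.55298 rad; initial bearing θ = 3.5081 rad.
sin φ₂ = sin φ₁ cos δ + cos φ₁ sin δ cos θ = (0.3728)(0.8510) + (0.9279)(0.5252)(-0.9336) = -0.1378, so φ₂ = -7.92°.
Δλ = atan2(sin θ sin δ cos φ₁, cos δ − sin φ₁ sin φ₂) = atan2(-0.1747, 0.9023) = -10.955°.
λ₂ = 74.845° − 10.955° = 63.89°.

-7.92°, 63.89°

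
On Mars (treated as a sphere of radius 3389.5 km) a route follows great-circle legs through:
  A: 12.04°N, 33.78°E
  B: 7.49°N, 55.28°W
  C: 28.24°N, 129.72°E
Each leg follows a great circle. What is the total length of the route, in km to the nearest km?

Leg A→B: central angle 1.5277 rad, distance 5178.1 km.
Leg B→C: central angle 2.5123 rad, distance 8515.5 km.
Total: 5178.1 + 8515.5 ≈ 13694 km.

13694 km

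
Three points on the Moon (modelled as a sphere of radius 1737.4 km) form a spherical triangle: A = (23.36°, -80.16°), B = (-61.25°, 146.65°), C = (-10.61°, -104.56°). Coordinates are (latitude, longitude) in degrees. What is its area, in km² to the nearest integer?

489651 km²

Side lengths (central angles): a = 1.5616, b = 0.7246, c = 2.2782 rad; semiperimeter s = 2.2822.
By l'Huilier's theorem, tan(E/4) = √[tan(s/2) tan((s−a)/2) tan((s−b)/2) tan((s−c)/2)], giving spherical excess E = 0.1622 rad.
Area = E·R² = 0.1622 × (1737.4)² ≈ 489651 km².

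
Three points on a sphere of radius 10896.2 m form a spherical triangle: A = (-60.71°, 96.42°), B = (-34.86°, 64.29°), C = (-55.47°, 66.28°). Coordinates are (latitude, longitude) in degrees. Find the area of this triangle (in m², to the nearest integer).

5229500 m²

Side lengths (central angles): a = 0.3605, b = 0.2897, c = 0.5764 rad; semiperimeter s = 0.6133.
By l'Huilier's theorem, tan(E/4) = √[tan(s/2) tan((s−a)/2) tan((s−b)/2) tan((s−c)/2)], giving spherical excess E = 0.0440 rad.
Area = E·R² = 0.0440 × (10896.2)² ≈ 5229500 m².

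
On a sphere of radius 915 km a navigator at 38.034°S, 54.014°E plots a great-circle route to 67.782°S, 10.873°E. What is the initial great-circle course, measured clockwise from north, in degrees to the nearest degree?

205°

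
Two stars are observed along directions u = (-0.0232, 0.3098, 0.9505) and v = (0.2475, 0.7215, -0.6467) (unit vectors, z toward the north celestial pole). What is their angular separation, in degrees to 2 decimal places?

113.39°

u·v = -0.3969; |u| = 1.0000, |v| = 1.0000.
cos θ = (u·v)/(|u||v|) = -0.3969, so θ = 113.39°.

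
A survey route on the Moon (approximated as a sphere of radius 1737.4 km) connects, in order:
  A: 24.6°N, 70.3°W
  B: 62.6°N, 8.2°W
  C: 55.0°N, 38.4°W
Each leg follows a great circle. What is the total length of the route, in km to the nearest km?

2206 km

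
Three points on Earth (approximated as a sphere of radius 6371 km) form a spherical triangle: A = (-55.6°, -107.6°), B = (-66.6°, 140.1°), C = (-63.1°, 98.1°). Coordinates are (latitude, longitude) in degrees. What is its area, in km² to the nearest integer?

4731277 km²

Side lengths (central angles): a = 0.3111, b = 1.0408, c = 0.8337 rad; semiperimeter s = 1.0929.
By l'Huilier's theorem, tan(E/4) = √[tan(s/2) tan((s−a)/2) tan((s−b)/2) tan((s−c)/2)], giving spherical excess E = 0.1166 rad.
Area = E·R² = 0.1166 × (6371)² ≈ 4731277 km².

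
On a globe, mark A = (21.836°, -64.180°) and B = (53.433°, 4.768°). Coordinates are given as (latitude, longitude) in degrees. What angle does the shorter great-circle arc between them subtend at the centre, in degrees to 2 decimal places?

60.17°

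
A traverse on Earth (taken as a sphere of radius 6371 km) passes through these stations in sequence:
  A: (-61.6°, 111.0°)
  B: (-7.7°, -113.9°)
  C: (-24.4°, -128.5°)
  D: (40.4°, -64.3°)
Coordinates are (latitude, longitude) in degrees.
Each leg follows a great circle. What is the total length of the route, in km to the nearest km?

23606 km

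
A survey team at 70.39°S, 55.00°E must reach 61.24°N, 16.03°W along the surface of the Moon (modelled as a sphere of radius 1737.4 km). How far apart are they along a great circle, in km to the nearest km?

In radians: φ₁ = -1.2285, φ₂ = 1.0688, Δλ = -71.030° = -1.2397 rad.
cos c = sin φ₁ sin φ₂ + cos φ₁ cos φ₂ cos Δλ = (-0.9420)(0.8766) + (0.3356)(0.4811)(0.3251) = -0.77330,
so c = arccos(-0.77330) = 2.45483 rad.
Distance = R·c = 1737.4 × 2.4548 ≈ 4265 km.

4265 km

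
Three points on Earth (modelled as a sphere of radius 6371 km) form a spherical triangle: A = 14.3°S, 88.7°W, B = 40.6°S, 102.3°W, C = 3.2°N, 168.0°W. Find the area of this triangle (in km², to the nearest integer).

Side lengths (central angles): a = 1.2915, b = 1.4042, c = 0.5036 rad; semiperimeter s = 1.5997.
By l'Huilier's theorem, tan(E/4) = √[tan(s/2) tan((s−a)/2) tan((s−b)/2) tan((s−c)/2)], giving spherical excess E = 0.3900 rad.
Area = E·R² = 0.3900 × (6371)² ≈ 15829372 km².

15829372 km²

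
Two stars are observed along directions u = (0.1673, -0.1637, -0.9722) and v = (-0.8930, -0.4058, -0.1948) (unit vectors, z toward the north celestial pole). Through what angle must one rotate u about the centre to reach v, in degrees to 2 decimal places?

83.89°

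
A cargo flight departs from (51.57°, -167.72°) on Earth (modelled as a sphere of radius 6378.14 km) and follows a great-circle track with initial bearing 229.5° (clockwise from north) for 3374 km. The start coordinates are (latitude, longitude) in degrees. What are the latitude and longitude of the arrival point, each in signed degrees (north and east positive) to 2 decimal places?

Angular distance δ = d/R = 3374/6378.14 = 0.52899 rad; initial bearing θ = 4.0055 rad.
sin φ₂ = sin φ₁ cos δ + cos φ₁ sin δ cos θ = (0.7834)(0.8633) + (0.6216)(0.5047)(-0.6494) = 0.4726, so φ₂ = 28.20°.
Δλ = atan2(sin θ sin δ cos φ₁, cos δ − sin φ₁ sin φ₂) = atan2(-0.2385, 0.4931) = -25.813°.
λ₂ = -167.720° − 25.813° = -193.53° → 166.47° after wrapping to (−180°, 180°].

28.20°, 166.47°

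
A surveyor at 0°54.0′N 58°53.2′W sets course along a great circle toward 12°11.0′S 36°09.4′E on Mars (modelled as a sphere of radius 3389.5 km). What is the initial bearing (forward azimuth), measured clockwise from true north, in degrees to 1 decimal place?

102.2°

With φ₁ = 0.0157, φ₂ = -0.2126, Δλ = 1.6588 rad, the forward-azimuth formula gives
θ = atan2( sin Δλ cos φ₂ , cos φ₁ sin φ₂ − sin φ₁ cos φ₂ cos Δλ ) = atan2(0.9737, -0.2097) = 102.15°.
So the initial bearing is 102.2°.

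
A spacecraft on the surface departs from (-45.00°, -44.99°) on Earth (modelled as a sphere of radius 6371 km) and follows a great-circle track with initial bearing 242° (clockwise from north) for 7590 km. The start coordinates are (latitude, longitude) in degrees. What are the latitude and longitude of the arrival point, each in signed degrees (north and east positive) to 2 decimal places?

Angular distance δ = d/R = 7590/6371 = 1.19134 rad; initial bearing θ = 4.2237 rad.
sin φ₂ = sin φ₁ cos δ + cos φ₁ sin δ cos θ = (-0.7071)(0.3704) + (0.7071)(0.9289)(-0.4695) = -0.5703, so φ₂ = -34.77°.
Δλ = atan2(sin θ sin δ cos φ₁, cos δ − sin φ₁ sin φ₂) = atan2(-0.5799, -0.0328) = -93.240°.
λ₂ = -44.990° − 93.240° = -138.23°.

-34.77°, -138.23°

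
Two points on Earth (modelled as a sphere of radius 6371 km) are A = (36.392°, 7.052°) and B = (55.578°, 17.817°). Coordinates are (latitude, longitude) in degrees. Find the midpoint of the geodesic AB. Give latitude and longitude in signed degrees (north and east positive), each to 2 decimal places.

46.11°, 11.49°

The central angle between A and B is δ = 0.3584 rad.
With f = 0.5, the slerp weights are sin((1−f)δ)/sin δ = 0.5081 and sin(fδ)/sin δ = 0.5081.
Weighted sum of the unit vectors: (0.5081)·(0.7989,0.0988,0.5933) + (0.5081)·(0.5382,0.1730,0.8249) = (0.6794, 0.1381, 0.7206).
Converting back: φ = atan2(z, √(x²+y²)) = 46.11°, λ = atan2(y, x) = 11.49°.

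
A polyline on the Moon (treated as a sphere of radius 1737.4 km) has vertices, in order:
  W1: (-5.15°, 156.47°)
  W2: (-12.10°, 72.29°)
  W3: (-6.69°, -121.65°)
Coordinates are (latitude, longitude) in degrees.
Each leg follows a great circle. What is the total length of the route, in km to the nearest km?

7275 km

Leg W1→W2: central angle 1.4530 rad, distance 2524.4 km.
Leg W2→W3: central angle 2.7341 rad, distance 4750.2 km.
Total: 2524.4 + 4750.2 ≈ 7275 km.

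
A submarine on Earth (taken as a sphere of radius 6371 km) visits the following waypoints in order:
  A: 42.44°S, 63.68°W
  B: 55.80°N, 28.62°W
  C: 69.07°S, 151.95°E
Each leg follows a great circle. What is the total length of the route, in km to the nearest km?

29951 km

Leg A→B: central angle 1.7912 rad, distance 11411.5 km.
Leg B→C: central angle 2.9099 rad, distance 18539.3 km.
Total: 11411.5 + 18539.3 ≈ 29951 km.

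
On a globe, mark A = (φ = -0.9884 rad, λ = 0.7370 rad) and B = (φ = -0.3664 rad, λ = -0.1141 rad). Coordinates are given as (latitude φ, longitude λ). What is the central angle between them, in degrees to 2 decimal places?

50.38°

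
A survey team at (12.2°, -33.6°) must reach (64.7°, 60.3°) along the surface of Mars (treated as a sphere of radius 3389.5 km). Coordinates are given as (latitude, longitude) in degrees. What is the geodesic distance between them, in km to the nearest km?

4770 km

In radians: φ₁ = 0.2129, φ₂ = 1.1292, Δλ = 93.900° = 1.6389 rad.
cos c = sin φ₁ sin φ₂ + cos φ₁ cos φ₂ cos Δλ = (0.2113)(0.9041) + (0.9774)(0.4274)(-0.0680) = 0.16264,
so c = arccos(0.16264) = 1.40743 rad.
Distance = R·c = 3389.5 × 1.4074 ≈ 4770 km.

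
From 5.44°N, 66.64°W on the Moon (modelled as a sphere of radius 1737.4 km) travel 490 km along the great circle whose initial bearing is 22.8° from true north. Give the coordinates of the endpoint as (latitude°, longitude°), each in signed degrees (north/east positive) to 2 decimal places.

Angular distance δ = d/R = 490/1737.4 = 0.28203 rad; initial bearing θ = 0.3979 rad.
sin φ₂ = sin φ₁ cos δ + cos φ₁ sin δ cos θ = (0.0948)(0.9605) + (0.9955)(0.2783)(0.9219) = 0.3465, so φ₂ = 20.27°.
Δλ = atan2(sin θ sin δ cos φ₁, cos δ − sin φ₁ sin φ₂) = atan2(0.1074, 0.9276) = 6.602°.
λ₂ = -66.640° + 6.602° = -60.04°.

20.27°, -60.04°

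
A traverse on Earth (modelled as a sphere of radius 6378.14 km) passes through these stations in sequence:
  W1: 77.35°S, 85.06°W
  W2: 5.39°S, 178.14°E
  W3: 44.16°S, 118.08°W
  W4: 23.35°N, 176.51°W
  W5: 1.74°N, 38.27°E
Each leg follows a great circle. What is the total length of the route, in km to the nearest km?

Leg W1→W2: central angle 1.5049 rad, distance 9598.5 km.
Leg W2→W3: central angle 1.1799 rad, distance 7525.7 km.
Leg W3→W4: central angle 1.5020 rad, distance 9580.2 km.
Leg W4→W5: central angle 2.4064 rad, distance 15348.3 km.
Total: 9598.5 + 7525.7 + 9580.2 + 15348.3 ≈ 42053 km.

42053 km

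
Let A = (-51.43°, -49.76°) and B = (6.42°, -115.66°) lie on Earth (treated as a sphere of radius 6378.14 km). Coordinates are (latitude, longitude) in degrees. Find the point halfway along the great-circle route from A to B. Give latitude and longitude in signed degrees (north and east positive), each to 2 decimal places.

The central angle between A and B is δ = 1.4045 rad.
With f = 0.5, the slerp weights are sin((1−f)δ)/sin δ = 0.6550 and sin(fδ)/sin δ = 0.6550.
Weighted sum of the unit vectors: (0.6550)·(0.4028,-0.4759,-0.7818) + (0.6550)·(-0.4303,-0.8957,0.1118) = (-0.0180, -0.8984, -0.4388).
Converting back: φ = atan2(z, √(x²+y²)) = -26.03°, λ = atan2(y, x) = -91.15°.

-26.03°, -91.15°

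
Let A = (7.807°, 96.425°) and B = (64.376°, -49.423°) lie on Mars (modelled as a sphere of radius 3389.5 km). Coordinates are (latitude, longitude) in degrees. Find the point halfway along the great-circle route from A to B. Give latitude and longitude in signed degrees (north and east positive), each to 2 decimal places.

Central angle δ = 1.8050 rad. Interpolating on the sphere with fraction f = 0.5:
P = [sin((1−f)δ)·A + sin(fδ)·B] / sin δ = 0.8069·A + 0.8069·B in Cartesian coordinates,
giving P = (0.1375, 0.5294, 0.8372), i.e. latitude 56.84°, longitude 75.44°.

56.84°, 75.44°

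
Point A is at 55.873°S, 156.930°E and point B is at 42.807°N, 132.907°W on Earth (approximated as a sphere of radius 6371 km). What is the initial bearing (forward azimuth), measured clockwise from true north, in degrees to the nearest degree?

Δλ = 70.163° = 1.2246 rad.
y = sin Δλ · cos φ₂ = (0.9407)(0.7336) = 0.6901
x = cos φ₁ sin φ₂ − sin φ₁ cos φ₂ cos Δλ = (0.5610)(0.6795) − (-0.8278)(0.7336)(0.3393) = 0.5873
θ = atan2(y, x) = 49.60°, so the bearing is 50°.

50°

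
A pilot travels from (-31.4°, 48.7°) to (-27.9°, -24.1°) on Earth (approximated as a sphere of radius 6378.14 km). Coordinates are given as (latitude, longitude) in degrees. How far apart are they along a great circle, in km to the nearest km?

6921 km

With latitudes φ₁ = -31.400°, φ₂ = -27.900° and longitude difference Δλ = -72.800°:
cos c = sin φ₁ sin φ₂ + cos φ₁ cos φ₂ cos Δλ = (-0.5210)(-0.4679) + (0.8536)(0.8838)(0.2957) = 0.46686,
so c = arccos(0.46686) = 1.08506 rad.
Distance = R·c = 6378.14 × 1.0851 ≈ 6921 km.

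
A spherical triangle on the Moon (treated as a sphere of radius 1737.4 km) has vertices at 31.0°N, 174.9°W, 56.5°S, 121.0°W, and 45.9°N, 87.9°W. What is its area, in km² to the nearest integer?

4435501 km²

Side lengths (central angles): a = 1.8515, b = 1.1581, c = 1.7221 rad; semiperimeter s = 2.3659.
By l'Huilier's theorem, tan(E/4) = √[tan(s/2) tan((s−a)/2) tan((s−b)/2) tan((s−c)/2)], giving spherical excess E = 1.4694 rad.
Area = E·R² = 1.4694 × (1737.4)² ≈ 4435501 km².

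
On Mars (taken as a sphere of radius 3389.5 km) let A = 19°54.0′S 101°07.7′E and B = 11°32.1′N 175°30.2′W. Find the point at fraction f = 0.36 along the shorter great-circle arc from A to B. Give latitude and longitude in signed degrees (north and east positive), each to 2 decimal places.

The central angle between A and B is δ = 1.5325 rad.
With f = 0.36, the slerp weights are sin((1−f)δ)/sin δ = 0.8315 and sin(fδ)/sin δ = 0.5245.
Weighted sum of the unit vectors: (0.8315)·(-0.1815,0.9226,-0.3404) + (0.5245)·(-0.9768,-0.0768,0.2000) = (-0.6632, 0.7269, -0.1782).
Converting back: φ = atan2(z, √(x²+y²)) = -10.26°, λ = atan2(y, x) = 132.38°.

-10.26°, 132.38°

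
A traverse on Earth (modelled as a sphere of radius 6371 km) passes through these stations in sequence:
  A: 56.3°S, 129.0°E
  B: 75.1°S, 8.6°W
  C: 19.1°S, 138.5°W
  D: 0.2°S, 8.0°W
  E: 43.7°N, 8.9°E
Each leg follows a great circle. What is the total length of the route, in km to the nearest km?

Leg A→B: central angle 0.7973 rad, distance 5079.7 km.
Leg B→C: central angle 1.4097 rad, distance 8981.5 km.
Leg C→D: central angle 2.2301 rad, distance 14207.8 km.
Leg D→E: central angle 0.8102 rad, distance 5162.0 km.
Total: 5079.7 + 8981.5 + 14207.8 + 5162.0 ≈ 33431 km.

33431 km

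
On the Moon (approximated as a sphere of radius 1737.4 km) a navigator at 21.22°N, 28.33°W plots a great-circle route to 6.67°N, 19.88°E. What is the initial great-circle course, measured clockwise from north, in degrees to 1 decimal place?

Δλ = 48.210° = 0.8414 rad.
y = sin Δλ · cos φ₂ = (0.7456)(0.9932) = 0.7405
x = cos φ₁ sin φ₂ − sin φ₁ cos φ₂ cos Δλ = (0.9322)(0.1162) − (0.3619)(0.9932)(0.6664) = -0.1313
θ = atan2(y, x) = 100.05°, so the bearing is 100.1°.

100.1°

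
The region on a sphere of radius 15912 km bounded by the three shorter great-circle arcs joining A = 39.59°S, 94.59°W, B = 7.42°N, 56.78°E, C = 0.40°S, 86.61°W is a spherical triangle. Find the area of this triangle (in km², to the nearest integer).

520338408 km²

Side lengths (central angles): a = 2.4929, b = 0.6957, c = 2.4235 rad; semiperimeter s = 2.8060.
By l'Huilier's theorem, tan(E/4) = √[tan(s/2) tan((s−a)/2) tan((s−b)/2) tan((s−c)/2)], giving spherical excess E = 2.0551 rad.
Area = E·R² = 2.0551 × (15912)² ≈ 520338408 km².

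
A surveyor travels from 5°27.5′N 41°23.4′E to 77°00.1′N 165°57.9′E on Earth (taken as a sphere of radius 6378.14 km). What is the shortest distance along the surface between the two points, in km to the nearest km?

10238 km

With latitudes φ₁ = 5.458°, φ₂ = 77.002° and longitude difference Δλ = 124.575°:
Haversine: a = sin²(Δφ/2) + cos φ₁ cos φ₂ sin²(Δλ/2) = 0.3417 + (0.9955)(0.2249)(0.7837) = 0.51719.
Central angle c = 2·arcsin(√a) = 1.60518 rad.
Distance = R·c = 6378.14 × 1.6052 ≈ 10238 km.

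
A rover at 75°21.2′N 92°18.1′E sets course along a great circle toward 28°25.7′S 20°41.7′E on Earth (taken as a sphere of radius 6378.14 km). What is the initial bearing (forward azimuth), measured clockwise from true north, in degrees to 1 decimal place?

245.0°

With φ₁ = 1.3152, φ₂ = -0.4962, Δλ = -1.2498 rad, the forward-azimuth formula gives
θ = atan2( sin Δλ cos φ₂ , cos φ₁ sin φ₂ − sin φ₁ cos φ₂ cos Δλ ) = atan2(-0.8345, -0.3888) = -114.98°.
Adding 360° brings this into [0°, 360°): 245.0°.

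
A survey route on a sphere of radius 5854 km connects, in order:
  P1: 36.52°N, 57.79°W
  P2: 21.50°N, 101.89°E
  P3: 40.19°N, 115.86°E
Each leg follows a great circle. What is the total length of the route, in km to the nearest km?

14409 km

Leg P1→P2: central angle 2.0750 rad, distance 12146.9 km.
Leg P2→P3: central angle 0.3865 rad, distance 2262.4 km.
Total: 12146.9 + 2262.4 ≈ 14409 km.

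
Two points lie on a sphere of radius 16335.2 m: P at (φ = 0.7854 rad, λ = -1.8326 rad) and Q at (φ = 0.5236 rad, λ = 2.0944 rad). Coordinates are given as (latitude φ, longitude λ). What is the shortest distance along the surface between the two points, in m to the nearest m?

26959 m

In radians: φ₁ = 0.7854, φ₂ = 0.5236, Δλ = -134.999° = -2.3562 rad.
Haversine: a = sin²(Δφ/2) + cos φ₁ cos φ₂ sin²(Δλ/2) = 0.0170 + (0.7071)(0.8660)(0.8536) = 0.53973.
Central angle c = 2·arcsin(√a) = 1.65033 rad.
Distance = R·c = 16335.2 × 1.6503 ≈ 26959 m.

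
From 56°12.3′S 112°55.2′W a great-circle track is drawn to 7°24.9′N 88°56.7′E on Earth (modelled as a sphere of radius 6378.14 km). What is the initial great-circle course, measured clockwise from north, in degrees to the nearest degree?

Δλ = -158.135° = -2.7600 rad.
y = sin Δλ · cos φ₂ = (-0.3724)(0.9916) = -0.3693
x = cos φ₁ sin φ₂ − sin φ₁ cos φ₂ cos Δλ = (0.5562)(0.1291) − (-0.8310)(0.9916)(-0.9281) = -0.6930
θ = atan2(y, x) = -151.95°; adding 360° gives 208°.

208°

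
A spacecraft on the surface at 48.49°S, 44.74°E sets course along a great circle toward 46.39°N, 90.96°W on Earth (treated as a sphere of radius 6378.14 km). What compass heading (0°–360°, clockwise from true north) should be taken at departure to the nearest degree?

With φ₁ = -0.8463, φ₂ = 0.8097, Δλ = -2.3684 rad, the forward-azimuth formula gives
θ = atan2( sin Δλ cos φ₂ , cos φ₁ sin φ₂ − sin φ₁ cos φ₂ cos Δλ ) = atan2(-0.4817, 0.1102) = -77.11°.
Adding 360° brings this into [0°, 360°): 283°.

283°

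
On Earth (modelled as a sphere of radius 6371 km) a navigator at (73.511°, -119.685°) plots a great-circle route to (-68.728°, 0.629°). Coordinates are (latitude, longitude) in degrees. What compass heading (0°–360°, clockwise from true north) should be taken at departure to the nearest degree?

With φ₁ = 1.2830, φ₂ = -1.1995, Δλ = 2.0999 rad, the forward-azimuth formula gives
θ = atan2( sin Δλ cos φ₂ , cos φ₁ sin φ₂ − sin φ₁ cos φ₂ cos Δλ ) = atan2(0.3132, -0.0889) = 105.85°.
So the initial bearing is 106°.

106°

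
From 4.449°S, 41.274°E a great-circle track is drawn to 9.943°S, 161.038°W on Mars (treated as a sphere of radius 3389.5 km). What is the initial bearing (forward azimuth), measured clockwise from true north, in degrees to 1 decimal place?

123.0°

Δλ = 157.688° = 2.7522 rad.
y = sin Δλ · cos φ₂ = (0.3796)(0.9850) = 0.3739
x = cos φ₁ sin φ₂ − sin φ₁ cos φ₂ cos Δλ = (0.9970)(-0.1727) − (-0.0776)(0.9850)(-0.9251) = -0.2428
θ = atan2(y, x) = 123.00°, so the bearing is 123.0°.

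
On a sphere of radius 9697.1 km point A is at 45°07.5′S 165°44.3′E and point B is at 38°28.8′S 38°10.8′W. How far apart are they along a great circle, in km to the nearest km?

15853 km

With latitudes φ₁ = -45.125°, φ₂ = -38.480° and longitude difference Δλ = 156.082°:
Haversine: a = sin²(Δφ/2) + cos φ₁ cos φ₂ sin²(Δλ/2) = 0.0034 + (0.7056)(0.7828)(0.9571) = 0.53198.
Central angle c = 2·arcsin(√a) = 1.63479 rad.
Distance = R·c = 9697.1 × 1.6348 ≈ 15853 km.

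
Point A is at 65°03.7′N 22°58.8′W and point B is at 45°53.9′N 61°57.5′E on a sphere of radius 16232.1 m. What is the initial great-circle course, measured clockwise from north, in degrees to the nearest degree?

With φ₁ = 1.1355, φ₂ = 0.8011, Δλ = 1.4825 rad, the forward-azimuth formula gives
θ = atan2( sin Δλ cos φ₂ , cos φ₁ sin φ₂ − sin φ₁ cos φ₂ cos Δλ ) = atan2(0.6932, 0.2471) = 70.38°.
So the initial bearing is 70°.

70°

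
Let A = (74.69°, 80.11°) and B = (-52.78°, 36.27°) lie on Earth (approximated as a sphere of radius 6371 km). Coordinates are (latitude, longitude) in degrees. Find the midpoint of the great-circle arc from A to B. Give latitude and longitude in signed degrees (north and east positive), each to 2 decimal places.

11.65°, 49.22°

Central angle δ = 2.2822 rad. Interpolating on the sphere with fraction f = 0.5:
P = [sin((1−f)δ)·A + sin(fδ)·B] / sin δ = 1.2001·A + 1.2001·B in Cartesian coordinates,
giving P = (0.6397, 0.7416, 0.2019), i.e. latitude 11.65°, longitude 49.22°.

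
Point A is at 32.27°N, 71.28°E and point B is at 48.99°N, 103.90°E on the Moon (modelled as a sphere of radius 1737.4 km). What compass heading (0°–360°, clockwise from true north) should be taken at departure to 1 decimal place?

45.9°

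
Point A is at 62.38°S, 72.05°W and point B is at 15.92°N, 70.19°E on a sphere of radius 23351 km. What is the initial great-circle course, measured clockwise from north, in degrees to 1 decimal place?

Δλ = 142.240° = 2.4826 rad.
y = sin Δλ · cos φ₂ = (0.6124)(0.9616) = 0.5889
x = cos φ₁ sin φ₂ − sin φ₁ cos φ₂ cos Δλ = (0.4636)(0.2743) − (-0.8860)(0.9616)(-0.7906) = -0.5465
θ = atan2(y, x) = 132.86°, so the bearing is 132.9°.

132.9°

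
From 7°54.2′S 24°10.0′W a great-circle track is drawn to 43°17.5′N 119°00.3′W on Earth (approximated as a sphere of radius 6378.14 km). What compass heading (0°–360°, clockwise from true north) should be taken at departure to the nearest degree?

Δλ = -94.838° = -1.6552 rad.
y = sin Δλ · cos φ₂ = (-0.9964)(0.7279) = -0.7253
x = cos φ₁ sin φ₂ − sin φ₁ cos φ₂ cos Δλ = (0.9905)(0.6857) − (-0.1375)(0.7279)(-0.0843) = 0.6708
θ = atan2(y, x) = -47.24°; adding 360° gives 313°.

313°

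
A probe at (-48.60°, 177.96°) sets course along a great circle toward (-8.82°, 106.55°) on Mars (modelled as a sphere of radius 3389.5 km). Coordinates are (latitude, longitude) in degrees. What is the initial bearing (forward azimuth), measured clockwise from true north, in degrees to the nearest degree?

278°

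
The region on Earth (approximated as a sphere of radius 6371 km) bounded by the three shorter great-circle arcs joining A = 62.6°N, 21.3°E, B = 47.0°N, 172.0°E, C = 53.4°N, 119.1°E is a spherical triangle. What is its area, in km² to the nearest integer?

10178086 km²

Side lengths (central angles): a = 0.5873, b = 0.8291, c = 1.1857 rad; semiperimeter s = 1.3011.
By l'Huilier's theorem, tan(E/4) = √[tan(s/2) tan((s−a)/2) tan((s−b)/2) tan((s−c)/2)], giving spherical excess E = 0.2508 rad.
Area = E·R² = 0.2508 × (6371)² ≈ 10178086 km².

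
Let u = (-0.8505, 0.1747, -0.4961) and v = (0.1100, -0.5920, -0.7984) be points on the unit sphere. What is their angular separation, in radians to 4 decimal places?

u·v = 0.1991; |u| = 1.0000, |v| = 1.0000.
cos θ = (u·v)/(|u||v|) = 0.1991, so θ = 1.3703 rad.

1.3703 rad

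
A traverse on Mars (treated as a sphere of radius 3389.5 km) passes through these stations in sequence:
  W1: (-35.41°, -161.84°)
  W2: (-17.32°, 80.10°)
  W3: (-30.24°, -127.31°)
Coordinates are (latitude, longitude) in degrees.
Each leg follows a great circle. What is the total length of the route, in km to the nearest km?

Leg W1→W2: central angle 1.7655 rad, distance 5984.3 km.
Leg W2→W3: central angle 2.1923 rad, distance 7430.7 km.
Total: 5984.3 + 7430.7 ≈ 13415 km.

13415 km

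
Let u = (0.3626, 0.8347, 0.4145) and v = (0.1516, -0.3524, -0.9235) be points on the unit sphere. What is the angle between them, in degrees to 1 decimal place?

u·v = -0.6220; |u| = 1.0000, |v| = 1.0000.
cos θ = (u·v)/(|u||v|) = -0.6220, so θ = 128.5°.

128.5°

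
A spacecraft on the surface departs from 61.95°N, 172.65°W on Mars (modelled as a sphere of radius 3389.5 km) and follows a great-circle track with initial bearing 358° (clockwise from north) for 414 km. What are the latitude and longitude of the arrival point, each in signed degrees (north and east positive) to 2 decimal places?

68.94°, -173.33°

Angular distance δ = d/R = 414/3389.5 = 0.12214 rad; initial bearing θ = 6.2483 rad.
sin φ₂ = sin φ₁ cos δ + cos φ₁ sin δ cos θ = (0.8825)(0.9925) + (0.4702)(0.1218)(0.9994) = 0.9332, so φ₂ = 68.94°.
Δλ = atan2(sin θ sin δ cos φ₁, cos δ − sin φ₁ sin φ₂) = atan2(-0.0020, 0.1689) = -0.678°.
λ₂ = -172.650° − 0.678° = -173.33°.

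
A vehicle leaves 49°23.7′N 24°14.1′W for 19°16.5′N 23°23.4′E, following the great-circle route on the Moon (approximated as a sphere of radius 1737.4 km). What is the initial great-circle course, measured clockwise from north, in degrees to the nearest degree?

Δλ = 47.625° = 0.8312 rad.
y = sin Δλ · cos φ₂ = (0.7387)(0.9439) = 0.6973
x = cos φ₁ sin φ₂ − sin φ₁ cos φ₂ cos Δλ = (0.6508)(0.3301) − (0.7592)(0.9439)(0.6740) = -0.2682
θ = atan2(y, x) = 111.03°, so the bearing is 111°.

111°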